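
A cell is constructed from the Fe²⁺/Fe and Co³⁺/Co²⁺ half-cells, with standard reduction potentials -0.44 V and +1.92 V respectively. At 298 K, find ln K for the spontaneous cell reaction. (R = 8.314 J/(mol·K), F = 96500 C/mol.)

E°_cell = +1.92 − (-0.44) = 2.36 V, with n = 2 electrons transferred.
At equilibrium E = 0, so the Nernst equation gives ln K = nFE°/RT = (2)(96500)(2.36)/((8.314)(298)) = 183.84.

ln K = 183.8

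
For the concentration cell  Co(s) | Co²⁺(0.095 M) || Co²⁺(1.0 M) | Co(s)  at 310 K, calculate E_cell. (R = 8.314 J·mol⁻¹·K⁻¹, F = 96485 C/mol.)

Both half-cells are Co²⁺/Co, so E°_cell = 0. The concentrated side is the cathode; the cell reaction moves Co²⁺ from high to low concentration with n = 2.
Q = [Co²⁺]_dilute/[Co²⁺]_conc = 0.095/1.0 = 0.0950.
E = 0 − (RT/nF) ln Q = −((8.314×310)/(2×96485))(-2.354) = 0.0314 V.

0.031 V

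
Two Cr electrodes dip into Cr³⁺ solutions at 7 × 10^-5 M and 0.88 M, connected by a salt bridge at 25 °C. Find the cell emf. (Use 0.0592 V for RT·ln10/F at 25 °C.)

Both half-cells are Cr³⁺/Cr, so E°_cell = 0. The concentrated side is the cathode; the cell reaction moves Cr³⁺ from high to low concentration with n = 3.
Q = [Cr³⁺]_dilute/[Cr³⁺]_conc = 7 × 10^-5/0.88 = 7.95 × 10^-5.
E = 0 − (0.0592/3) log Q = −(0.0592/3)(-4.099) = 0.0809 V.

0.081 V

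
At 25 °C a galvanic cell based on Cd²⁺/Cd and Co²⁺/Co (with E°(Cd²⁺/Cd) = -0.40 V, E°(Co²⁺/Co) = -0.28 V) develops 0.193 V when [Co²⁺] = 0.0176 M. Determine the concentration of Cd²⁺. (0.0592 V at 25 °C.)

6 × 10^-5 M

From the Nernst equation, log Q = n(E° − E)/0.0592 = 2(0.12 − 0.193)/0.0592 = -2.466, so Q = 0.00342.
With Q = [Cd²⁺]/[Co²⁺] and the known concentrations, [Cd²⁺] in the numerator gives [Cd²⁺] = 6 × 10^-5 M.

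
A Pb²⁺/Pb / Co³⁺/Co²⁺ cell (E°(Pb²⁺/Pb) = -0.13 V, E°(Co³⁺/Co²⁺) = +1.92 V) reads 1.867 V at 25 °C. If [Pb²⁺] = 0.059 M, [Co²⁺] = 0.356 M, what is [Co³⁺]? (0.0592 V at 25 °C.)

From the Nernst equation, log Q = n(E° − E)/0.0592 = 2(2.05 − 1.867)/0.0592 = 6.182, so Q = 1.52 × 10^6.
With Q = [Pb²⁺]·[Co²⁺]^2/[Co³⁺]^2 and the known concentrations, [Co³⁺]^2 in the denominator gives [Co³⁺] = 7 × 10^-5 M.

7 × 10^-5 M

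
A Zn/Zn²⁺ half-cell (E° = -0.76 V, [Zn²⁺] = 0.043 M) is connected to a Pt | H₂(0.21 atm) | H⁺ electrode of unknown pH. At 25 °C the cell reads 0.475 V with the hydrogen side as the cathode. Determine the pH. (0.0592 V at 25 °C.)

pH = 5.84

E°_cell = 0.76 V and n = 2.
log Q = n(E° − E)/0.0592 = 2×(0.76 − 0.475)/0.0592 = 9.628.
With Q = [Zn²⁺]·P(H₂) / [H⁺]^2, solving for [H⁺] gives log[H⁺] = -5.836, so pH = 5.84.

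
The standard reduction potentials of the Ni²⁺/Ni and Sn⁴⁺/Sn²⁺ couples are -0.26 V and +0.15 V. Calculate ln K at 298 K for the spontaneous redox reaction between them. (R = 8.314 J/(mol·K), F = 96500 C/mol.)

E°_cell = +0.15 − (-0.26) = 0.41 V, with n = 2 electrons transferred.
At equilibrium E = 0, so the Nernst equation gives ln K = nFE°/RT = (2)(96500)(0.41)/((8.314)(298)) = 31.94.

ln K = 31.9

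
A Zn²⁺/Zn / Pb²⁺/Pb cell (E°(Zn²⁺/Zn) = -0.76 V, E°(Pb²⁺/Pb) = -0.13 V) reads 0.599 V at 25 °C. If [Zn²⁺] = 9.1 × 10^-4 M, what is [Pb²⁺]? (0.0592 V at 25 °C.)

8.2 × 10^-5 M

From the Nernst equation, log Q = n(E° − E)/0.0592 = 2(0.63 − 0.599)/0.0592 = 1.047, so Q = 11.2.
With Q = [Zn²⁺]/[Pb²⁺] and the known concentrations, [Pb²⁺] in the denominator gives [Pb²⁺] = 8.2 × 10^-5 M.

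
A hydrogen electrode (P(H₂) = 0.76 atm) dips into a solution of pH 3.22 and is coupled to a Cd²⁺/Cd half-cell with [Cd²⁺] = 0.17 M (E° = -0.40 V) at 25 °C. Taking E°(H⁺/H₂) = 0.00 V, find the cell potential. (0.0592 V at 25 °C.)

0.24 V

The hydrogen couple is the cathode, so E°_cell = 0.40 V; n = 2.
[H⁺] = 10^(−3.22) = 6 × 10^-4 M, and Q = [Cd²⁺]·P(H₂) / [H⁺]^2 = 3.56 × 10^5.
E = E° − (0.0592/2) log Q = 0.40 − (0.0592/2)(5.551) = 0.236 V.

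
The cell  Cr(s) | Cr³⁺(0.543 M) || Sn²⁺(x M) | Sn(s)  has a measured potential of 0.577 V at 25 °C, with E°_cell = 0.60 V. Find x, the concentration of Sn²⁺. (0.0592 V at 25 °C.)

From the Nernst equation, log Q = n(E° − E)/0.0592 = 6(0.60 − 0.577)/0.0592 = 2.331, so Q = 214.
With Q = [Cr³⁺]^2/[Sn²⁺]^3 and the known concentrations, [Sn²⁺]^3 in the denominator gives [Sn²⁺] = 0.11 M.

0.11 M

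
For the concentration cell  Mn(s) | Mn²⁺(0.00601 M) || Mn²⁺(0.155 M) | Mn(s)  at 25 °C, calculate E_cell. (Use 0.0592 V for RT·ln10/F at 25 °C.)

0.042 V

Both half-cells are Mn²⁺/Mn, so E°_cell = 0. The concentrated side is the cathode; the cell reaction moves Mn²⁺ from high to low concentration with n = 2.
Q = [Mn²⁺]_dilute/[Mn²⁺]_conc = 0.00601/0.155 = 0.0388.
E = 0 − (0.0592/2) log Q = −(0.0592/2)(-1.411) = 0.0418 V.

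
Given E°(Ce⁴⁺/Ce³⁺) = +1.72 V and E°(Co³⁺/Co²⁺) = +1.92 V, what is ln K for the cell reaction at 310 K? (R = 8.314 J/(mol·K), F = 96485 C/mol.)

ln K = 7.5

E°_cell = +1.92 − (+1.72) = 0.20 V, with n = 1 electron transferred.
At equilibrium E = 0, so the Nernst equation gives ln K = nFE°/RT = (1)(96485)(0.20)/((8.314)(310)) = 7.49.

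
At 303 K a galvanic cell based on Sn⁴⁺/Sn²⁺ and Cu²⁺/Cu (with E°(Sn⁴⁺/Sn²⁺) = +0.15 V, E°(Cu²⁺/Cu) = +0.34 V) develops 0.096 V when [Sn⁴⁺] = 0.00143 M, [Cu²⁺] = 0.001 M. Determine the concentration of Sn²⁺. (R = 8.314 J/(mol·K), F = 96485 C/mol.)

From the Nernst equation, ln Q = nF(E° − E)/RT = 2×96485×(0.19 − 0.096)/(8.314×303) = 7.201, so Q = 1340.
With Q = [Sn⁴⁺]/([Sn²⁺]·[Cu²⁺]) and the known concentrations, [Sn²⁺] in the denominator gives [Sn²⁺] = 0.0011 M.

0.0011 M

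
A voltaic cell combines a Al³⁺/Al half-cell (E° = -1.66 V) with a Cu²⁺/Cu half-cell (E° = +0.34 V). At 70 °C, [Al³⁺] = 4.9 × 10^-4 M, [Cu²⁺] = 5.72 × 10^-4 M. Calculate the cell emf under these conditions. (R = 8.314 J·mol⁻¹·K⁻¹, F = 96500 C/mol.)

1.96 V

The Cu²⁺/Cu couple has the higher reduction potential and acts as the cathode, so E°_cell = +0.34 − (-1.66) = 2.00 V.
Balancing electrons gives n = 6; the reaction quotient is Q = [Al³⁺]^2/[Cu²⁺]^3 = 1280.
E = E° − (RT/nF) ln Q = 2.00 − (8.314×343)/(6×96500) × (7.157) = 2.000 − 0.035 = 1.965 V.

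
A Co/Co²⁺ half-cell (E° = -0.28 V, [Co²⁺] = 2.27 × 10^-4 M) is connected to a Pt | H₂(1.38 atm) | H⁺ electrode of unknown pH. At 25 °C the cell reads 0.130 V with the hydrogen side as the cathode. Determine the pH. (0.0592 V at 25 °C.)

pH = 4.29

E°_cell = 0.28 V and n = 2.
log Q = n(E° − E)/0.0592 = 2×(0.28 − 0.130)/0.0592 = 5.068.
With Q = [Co²⁺]·P(H₂) / [H⁺]^2, solving for [H⁺] gives log[H⁺] = -4.286, so pH = 4.29.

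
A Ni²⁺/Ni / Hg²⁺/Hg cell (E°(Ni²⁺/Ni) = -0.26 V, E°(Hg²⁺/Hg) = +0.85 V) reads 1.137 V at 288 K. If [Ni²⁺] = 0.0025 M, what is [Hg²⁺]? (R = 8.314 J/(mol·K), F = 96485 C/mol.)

From the Nernst equation, ln Q = nF(E° − E)/RT = 2×96485×(1.11 − 1.137)/(8.314×288) = -2.176, so Q = 0.113.
With Q = [Ni²⁺]/[Hg²⁺] and the known concentrations, [Hg²⁺] in the denominator gives [Hg²⁺] = 0.022 M.

0.022 M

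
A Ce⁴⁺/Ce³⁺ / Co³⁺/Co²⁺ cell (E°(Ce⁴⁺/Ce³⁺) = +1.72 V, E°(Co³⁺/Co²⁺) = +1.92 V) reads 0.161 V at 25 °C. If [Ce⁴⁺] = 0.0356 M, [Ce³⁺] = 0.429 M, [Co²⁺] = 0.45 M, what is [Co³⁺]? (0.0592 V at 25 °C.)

0.0082 M

From the Nernst equation, log Q = n(E° − E)/0.0592 = 1(0.20 − 0.161)/0.0592 = 0.659, so Q = 4.56.
With Q = [Ce⁴⁺]·[Co²⁺]/([Ce³⁺]·[Co³⁺]) and the known concentrations, [Co³⁺] in the denominator gives [Co³⁺] = 0.0082 M.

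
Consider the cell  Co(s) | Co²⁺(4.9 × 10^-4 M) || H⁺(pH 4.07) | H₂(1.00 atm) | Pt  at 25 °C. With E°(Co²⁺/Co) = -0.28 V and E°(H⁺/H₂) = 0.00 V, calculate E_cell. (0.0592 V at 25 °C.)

The hydrogen couple is the cathode, so E°_cell = 0.28 V; n = 2.
[H⁺] = 10^(−4.07) = 8.5 × 10^-5 M, and Q = [Co²⁺]·P(H₂) / [H⁺]^2 = 6.76 × 10^4.
E = E° − (0.0592/2) log Q = 0.28 − (0.0592/2)(4.830) = 0.137 V.

0.14 V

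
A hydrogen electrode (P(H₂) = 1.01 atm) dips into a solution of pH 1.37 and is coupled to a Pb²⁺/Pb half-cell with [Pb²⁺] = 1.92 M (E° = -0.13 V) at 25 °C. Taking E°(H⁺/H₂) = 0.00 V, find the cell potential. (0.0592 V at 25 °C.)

0.040 V

The hydrogen couple is the cathode, so E°_cell = 0.13 V; n = 2.
[H⁺] = 10^(−1.37) = 0.043 M, and Q = [Pb²⁺]·P(H₂) / [H⁺]^2 = 1070.
E = E° − (0.0592/2) log Q = 0.13 − (0.0592/2)(3.028) = 0.040 V.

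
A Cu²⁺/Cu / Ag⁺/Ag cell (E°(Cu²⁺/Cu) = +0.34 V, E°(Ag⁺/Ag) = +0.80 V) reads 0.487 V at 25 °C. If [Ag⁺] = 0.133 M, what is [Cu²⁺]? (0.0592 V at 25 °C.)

From the Nernst equation, log Q = n(E° − E)/0.0592 = 2(0.46 − 0.487)/0.0592 = -0.912, so Q = 0.122.
With Q = [Cu²⁺]/[Ag⁺]^2 and the known concentrations, [Cu²⁺] in the numerator gives [Cu²⁺] = 0.0022 M.

0.0022 M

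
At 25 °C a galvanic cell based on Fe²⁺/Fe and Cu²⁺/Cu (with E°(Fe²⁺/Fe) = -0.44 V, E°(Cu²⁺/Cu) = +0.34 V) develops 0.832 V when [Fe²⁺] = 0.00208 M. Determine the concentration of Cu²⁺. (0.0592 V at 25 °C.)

From the Nernst equation, log Q = n(E° − E)/0.0592 = 2(0.78 − 0.832)/0.0592 = -1.757, so Q = 0.0175.
With Q = [Fe²⁺]/[Cu²⁺] and the known concentrations, [Cu²⁺] in the denominator gives [Cu²⁺] = 0.12 M.

0.12 M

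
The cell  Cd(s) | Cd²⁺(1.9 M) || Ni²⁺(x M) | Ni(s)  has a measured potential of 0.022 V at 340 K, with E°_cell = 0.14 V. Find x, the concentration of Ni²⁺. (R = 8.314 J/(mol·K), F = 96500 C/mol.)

From the Nernst equation, ln Q = nF(E° − E)/RT = 2×96500×(0.14 − 0.022)/(8.314×340) = 8.057, so Q = 3150.
With Q = [Cd²⁺]/[Ni²⁺] and the known concentrations, [Ni²⁺] in the denominator gives [Ni²⁺] = 6 × 10^-4 M.

6 × 10^-4 M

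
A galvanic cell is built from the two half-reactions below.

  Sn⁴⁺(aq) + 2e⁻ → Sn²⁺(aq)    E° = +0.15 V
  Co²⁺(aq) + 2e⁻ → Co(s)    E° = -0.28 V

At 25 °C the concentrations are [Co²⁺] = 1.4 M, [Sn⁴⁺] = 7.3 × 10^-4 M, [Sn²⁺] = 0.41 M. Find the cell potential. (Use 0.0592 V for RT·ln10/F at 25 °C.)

0.344 V

The Sn⁴⁺/Sn²⁺ couple has the higher reduction potential and acts as the cathode, so E°_cell = +0.15 − (-0.28) = 0.43 V.
Balancing electrons gives n = 2; the reaction quotient is Q = [Co²⁺]·[Sn²⁺]/[Sn⁴⁺] = 786.
At 25 °C, E = E° − (0.0592/n) log Q = 0.43 − (0.0592/2)(2.896) = 0.430 − 0.086 = 0.344 V.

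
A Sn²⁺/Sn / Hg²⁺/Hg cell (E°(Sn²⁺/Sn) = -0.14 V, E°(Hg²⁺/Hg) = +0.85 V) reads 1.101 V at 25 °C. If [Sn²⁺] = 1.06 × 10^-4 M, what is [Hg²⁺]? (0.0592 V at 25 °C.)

From the Nernst equation, log Q = n(E° − E)/0.0592 = 2(0.99 − 1.101)/0.0592 = -3.750, so Q = 1.78 × 10^-4.
With Q = [Sn²⁺]/[Hg²⁺] and the known concentrations, [Hg²⁺] in the denominator gives [Hg²⁺] = 0.6 M.

0.6 M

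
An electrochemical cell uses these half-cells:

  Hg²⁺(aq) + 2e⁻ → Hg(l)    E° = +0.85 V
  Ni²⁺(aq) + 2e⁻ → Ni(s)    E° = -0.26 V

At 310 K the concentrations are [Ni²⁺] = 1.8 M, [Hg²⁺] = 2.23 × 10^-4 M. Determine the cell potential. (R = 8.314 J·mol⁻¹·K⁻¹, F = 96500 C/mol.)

The Hg²⁺/Hg couple has the higher reduction potential and acts as the cathode, so E°_cell = +0.85 − (-0.26) = 1.11 V.
Balancing electrons gives n = 2; the reaction quotient is Q = [Ni²⁺]/[Hg²⁺] = 8070.
E = E° − (RT/nF) ln Q = 1.11 − (8.314×310)/(2×96500) × (8.996) = 1.110 − 0.120 = 0.990 V.

0.990 V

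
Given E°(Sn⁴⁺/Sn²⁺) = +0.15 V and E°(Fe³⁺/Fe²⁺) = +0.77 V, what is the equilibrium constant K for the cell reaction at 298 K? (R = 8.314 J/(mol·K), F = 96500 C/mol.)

9.4 × 10^20

E°_cell = +0.77 − (+0.15) = 0.62 V, with n = 2 electrons transferred.
At equilibrium E = 0, so the Nernst equation gives ln K = nFE°/RT = (2)(96500)(0.62)/((8.314)(298)) = 48.30.
K = e^48.30 = 9.4 × 10^20.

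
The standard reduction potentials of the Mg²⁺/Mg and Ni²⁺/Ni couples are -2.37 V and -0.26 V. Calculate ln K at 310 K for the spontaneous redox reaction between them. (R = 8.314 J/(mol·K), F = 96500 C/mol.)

E°_cell = -0.26 − (-2.37) = 2.11 V, with n = 2 electrons transferred.
At equilibrium E = 0, so the Nernst equation gives ln K = nFE°/RT = (2)(96500)(2.11)/((8.314)(310)) = 158.00.

ln K = 158.0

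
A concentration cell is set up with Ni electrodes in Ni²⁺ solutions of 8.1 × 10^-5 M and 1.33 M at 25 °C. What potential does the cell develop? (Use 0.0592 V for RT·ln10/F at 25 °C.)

0.12 V

Both half-cells are Ni²⁺/Ni, so E°_cell = 0. The concentrated side is the cathode; the cell reaction moves Ni²⁺ from high to low concentration with n = 2.
Q = [Ni²⁺]_dilute/[Ni²⁺]_conc = 8.1 × 10^-5/1.33 = 6.09 × 10^-5.
E = 0 − (0.0592/2) log Q = −(0.0592/2)(-4.215) = 0.1248 V.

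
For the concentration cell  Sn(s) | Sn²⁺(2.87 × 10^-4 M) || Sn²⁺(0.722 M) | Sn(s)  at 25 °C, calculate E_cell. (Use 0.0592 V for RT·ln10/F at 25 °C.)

Both half-cells are Sn²⁺/Sn, so E°_cell = 0. The concentrated side is the cathode; the cell reaction moves Sn²⁺ from high to low concentration with n = 2.
Q = [Sn²⁺]_dilute/[Sn²⁺]_conc = 2.87 × 10^-4/0.722 = 3.98 × 10^-4.
E = 0 − (0.0592/2) log Q = −(0.0592/2)(-3.401) = 0.1007 V.

0.10 V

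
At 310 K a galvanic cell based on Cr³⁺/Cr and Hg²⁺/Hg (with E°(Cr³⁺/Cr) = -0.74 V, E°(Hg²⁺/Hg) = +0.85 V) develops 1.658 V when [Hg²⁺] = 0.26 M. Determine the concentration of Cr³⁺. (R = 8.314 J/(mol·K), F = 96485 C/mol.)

From the Nernst equation, ln Q = nF(E° − E)/RT = 6×96485×(1.59 − 1.658)/(8.314×310) = -15.274, so Q = 2.33 × 10^-7.
With Q = [Cr³⁺]^2/[Hg²⁺]^3 and the known concentrations, [Cr³⁺]^2 in the numerator gives [Cr³⁺] = 6.4 × 10^-5 M.

6.4 × 10^-5 M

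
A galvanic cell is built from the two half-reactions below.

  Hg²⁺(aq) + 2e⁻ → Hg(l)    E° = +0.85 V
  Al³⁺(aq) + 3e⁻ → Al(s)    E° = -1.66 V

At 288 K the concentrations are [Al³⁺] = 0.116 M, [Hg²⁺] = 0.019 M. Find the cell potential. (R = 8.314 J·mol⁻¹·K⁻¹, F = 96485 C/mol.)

The Hg²⁺/Hg couple has the higher reduction potential and acts as the cathode, so E°_cell = +0.85 − (-1.66) = 2.51 V.
Balancing electrons gives n = 6; the reaction quotient is Q = [Al³⁺]^2/[Hg²⁺]^3 = 1960.
E = E° − (RT/nF) ln Q = 2.51 − (8.314×288)/(6×96485) × (7.582) = 2.510 − 0.031 = 2.479 V.

2.48 V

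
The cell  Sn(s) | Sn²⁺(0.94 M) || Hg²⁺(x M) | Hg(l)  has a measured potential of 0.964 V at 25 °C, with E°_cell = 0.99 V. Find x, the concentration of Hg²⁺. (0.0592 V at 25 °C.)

0.12 M

From the Nernst equation, log Q = n(E° − E)/0.0592 = 2(0.99 − 0.964)/0.0592 = 0.878, so Q = 7.56.
With Q = [Sn²⁺]/[Hg²⁺] and the known concentrations, [Hg²⁺] in the denominator gives [Hg²⁺] = 0.12 M.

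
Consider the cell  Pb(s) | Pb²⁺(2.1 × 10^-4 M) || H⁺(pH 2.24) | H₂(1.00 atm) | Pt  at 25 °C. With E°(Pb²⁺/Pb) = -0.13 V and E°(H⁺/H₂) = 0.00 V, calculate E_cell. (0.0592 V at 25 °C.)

0.11 V

The hydrogen couple is the cathode, so E°_cell = 0.13 V; n = 2.
[H⁺] = 10^(−2.24) = 0.0058 M, and Q = [Pb²⁺]·P(H₂) / [H⁺]^2 = 6.34.
E = E° − (0.0592/2) log Q = 0.13 − (0.0592/2)(0.802) = 0.106 V.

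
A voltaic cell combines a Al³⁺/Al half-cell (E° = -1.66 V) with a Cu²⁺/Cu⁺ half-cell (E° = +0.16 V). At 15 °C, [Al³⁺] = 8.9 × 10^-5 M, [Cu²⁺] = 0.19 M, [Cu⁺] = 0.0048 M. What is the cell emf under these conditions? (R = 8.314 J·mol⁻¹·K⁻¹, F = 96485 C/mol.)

The Cu²⁺/Cu⁺ couple has the higher reduction potential and acts as the cathode, so E°_cell = +0.16 − (-1.66) = 1.82 V.
Balancing electrons gives n = 3; the reaction quotient is Q = [Al³⁺]·[Cu⁺]^3/[Cu²⁺]^3 = 1.44 × 10^-9.
E = E° − (RT/nF) ln Q = 1.82 − (8.314×288)/(3×96485) × (-20.362) = 1.820 + 0.168 = 1.988 V.

1.99 V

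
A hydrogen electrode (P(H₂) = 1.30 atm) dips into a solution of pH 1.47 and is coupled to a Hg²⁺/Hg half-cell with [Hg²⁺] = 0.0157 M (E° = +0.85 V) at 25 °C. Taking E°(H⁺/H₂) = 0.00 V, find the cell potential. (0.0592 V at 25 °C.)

The Hg²⁺/Hg couple is the cathode, so E°_cell = 0.85 V; n = 2.
[H⁺] = 10^(−1.47) = 0.034 M, and Q = [H⁺]^2 / ([Hg²⁺]·P(H₂)) = 0.0563.
E = E° − (0.0592/2) log Q = 0.85 − (0.0592/2)(-1.250) = 0.887 V.

0.89 V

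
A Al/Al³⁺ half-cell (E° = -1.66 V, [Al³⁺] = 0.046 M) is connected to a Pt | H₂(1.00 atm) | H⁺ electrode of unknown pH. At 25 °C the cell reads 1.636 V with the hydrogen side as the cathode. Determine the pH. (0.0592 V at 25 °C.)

pH = 0.85

E°_cell = 1.66 V and n = 6.
log Q = n(E° − E)/0.0592 = 6×(1.66 − 1.636)/0.0592 = 2.432.
With Q = [Al³⁺]^2·P(H₂)^3 / [H⁺]^6, solving for [H⁺] gives log[H⁺] = -0.851, so pH = 0.85.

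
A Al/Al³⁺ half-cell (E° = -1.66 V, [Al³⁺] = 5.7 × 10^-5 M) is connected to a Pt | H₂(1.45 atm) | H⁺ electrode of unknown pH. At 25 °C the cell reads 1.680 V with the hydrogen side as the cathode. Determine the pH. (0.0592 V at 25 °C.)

E°_cell = 1.66 V and n = 6.
log Q = n(E° − E)/0.0592 = 6×(1.66 − 1.680)/0.0592 = -2.027.
With Q = [Al³⁺]^2·P(H₂)^3 / [H⁺]^6, solving for [H⁺] gives log[H⁺] = -0.996, so pH = 1.00.

pH = 1.00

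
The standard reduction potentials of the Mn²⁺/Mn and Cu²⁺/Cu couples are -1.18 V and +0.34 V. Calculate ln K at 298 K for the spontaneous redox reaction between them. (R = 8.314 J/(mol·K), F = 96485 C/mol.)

ln K = 118.4

E°_cell = +0.34 − (-1.18) = 1.52 V, with n = 2 electrons transferred.
At equilibrium E = 0, so the Nernst equation gives ln K = nFE°/RT = (2)(96485)(1.52)/((8.314)(298)) = 118.39.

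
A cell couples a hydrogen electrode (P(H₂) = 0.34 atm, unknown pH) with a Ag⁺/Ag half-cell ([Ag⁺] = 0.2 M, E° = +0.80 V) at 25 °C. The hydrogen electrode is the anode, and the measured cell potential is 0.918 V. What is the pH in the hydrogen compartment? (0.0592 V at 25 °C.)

pH = 2.93

E°_cell = 0.80 V and n = 2.
log Q = n(E° − E)/0.0592 = 2×(0.80 − 0.918)/0.0592 = -3.986.
With Q = [H⁺]^2 / ([Ag⁺]^2·P(H₂)), solving for [H⁺] gives log[H⁺] = -2.926, so pH = 2.93.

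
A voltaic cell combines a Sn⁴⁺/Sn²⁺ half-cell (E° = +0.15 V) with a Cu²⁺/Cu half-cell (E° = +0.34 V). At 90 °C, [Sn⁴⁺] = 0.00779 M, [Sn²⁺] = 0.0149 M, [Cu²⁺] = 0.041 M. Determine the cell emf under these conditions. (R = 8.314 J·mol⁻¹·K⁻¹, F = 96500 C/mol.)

The Cu²⁺/Cu couple has the higher reduction potential and acts as the cathode, so E°_cell = +0.34 − (+0.15) = 0.19 V.
Balancing electrons gives n = 2; the reaction quotient is Q = [Sn⁴⁺]/([Sn²⁺]·[Cu²⁺]) = 12.8.
E = E° − (RT/nF) ln Q = 0.19 − (8.314×363)/(2×96500) × (2.546) = 0.190 − 0.040 = 0.150 V.

0.150 V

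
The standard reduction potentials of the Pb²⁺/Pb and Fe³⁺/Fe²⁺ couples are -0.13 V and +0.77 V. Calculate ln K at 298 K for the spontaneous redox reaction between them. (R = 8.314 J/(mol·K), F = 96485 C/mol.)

ln K = 70.1

E°_cell = +0.77 − (-0.13) = 0.90 V, with n = 2 electrons transferred.
At equilibrium E = 0, so the Nernst equation gives ln K = nFE°/RT = (2)(96485)(0.90)/((8.314)(298)) = 70.10.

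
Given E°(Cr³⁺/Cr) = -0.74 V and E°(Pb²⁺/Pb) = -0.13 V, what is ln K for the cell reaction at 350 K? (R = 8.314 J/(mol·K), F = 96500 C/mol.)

ln K = 121.4

E°_cell = -0.13 − (-0.74) = 0.61 V, with n = 6 electrons transferred.
At equilibrium E = 0, so the Nernst equation gives ln K = nFE°/RT = (6)(96500)(0.61)/((8.314)(350)) = 121.38.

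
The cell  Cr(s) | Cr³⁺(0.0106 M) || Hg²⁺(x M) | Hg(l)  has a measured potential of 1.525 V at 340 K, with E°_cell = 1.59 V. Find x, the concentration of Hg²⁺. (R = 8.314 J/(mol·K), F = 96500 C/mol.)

From the Nernst equation, ln Q = nF(E° − E)/RT = 6×96500×(1.59 − 1.525)/(8.314×340) = 13.314, so Q = 6.06 × 10^5.
With Q = [Cr³⁺]^2/[Hg²⁺]^3 and the known concentrations, [Hg²⁺]^3 in the denominator gives [Hg²⁺] = 5.7 × 10^-4 M.

5.7 × 10^-4 M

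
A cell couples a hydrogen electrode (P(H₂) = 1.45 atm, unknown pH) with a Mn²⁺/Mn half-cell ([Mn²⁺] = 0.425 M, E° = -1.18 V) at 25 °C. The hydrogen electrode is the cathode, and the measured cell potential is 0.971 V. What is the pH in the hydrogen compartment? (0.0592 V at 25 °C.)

E°_cell = 1.18 V and n = 2.
log Q = n(E° − E)/0.0592 = 2×(1.18 − 0.971)/0.0592 = 7.061.
With Q = [Mn²⁺]·P(H₂) / [H⁺]^2, solving for [H⁺] gives log[H⁺] = -3.636, so pH = 3.64.

pH = 3.64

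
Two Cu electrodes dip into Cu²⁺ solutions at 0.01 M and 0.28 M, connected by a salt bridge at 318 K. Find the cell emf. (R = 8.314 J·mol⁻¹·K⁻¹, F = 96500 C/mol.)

Both half-cells are Cu²⁺/Cu, so E°_cell = 0. The concentrated side is the cathode; the cell reaction moves Cu²⁺ from high to low concentration with n = 2.
Q = [Cu²⁺]_dilute/[Cu²⁺]_conc = 0.01/0.28 = 0.0357.
E = 0 − (RT/nF) ln Q = −((8.314×318)/(2×96500))(-3.332) = 0.0456 V.

0.046 V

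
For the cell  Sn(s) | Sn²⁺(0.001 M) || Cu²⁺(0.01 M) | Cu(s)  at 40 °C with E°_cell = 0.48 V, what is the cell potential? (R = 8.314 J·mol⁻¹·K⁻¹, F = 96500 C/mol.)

0.511 V

Balancing electrons gives n = 2; the reaction quotient is Q = [Sn²⁺]/[Cu²⁺] = 0.100.
E = E° − (RT/nF) ln Q = 0.48 − (8.314×313)/(2×96500) × (-2.303) = 0.480 + 0.031 = 0.511 V.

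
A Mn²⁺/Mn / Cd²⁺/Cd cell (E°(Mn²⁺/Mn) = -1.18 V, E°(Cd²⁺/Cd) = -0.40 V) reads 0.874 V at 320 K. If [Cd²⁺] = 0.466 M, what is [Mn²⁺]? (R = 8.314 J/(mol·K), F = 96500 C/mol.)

From the Nernst equation, ln Q = nF(E° − E)/RT = 2×96500×(0.78 − 0.874)/(8.314×320) = -6.819, so Q = 0.00109.
With Q = [Mn²⁺]/[Cd²⁺] and the known concentrations, [Mn²⁺] in the numerator gives [Mn²⁺] = 5.1 × 10^-4 M.

5.1 × 10^-4 M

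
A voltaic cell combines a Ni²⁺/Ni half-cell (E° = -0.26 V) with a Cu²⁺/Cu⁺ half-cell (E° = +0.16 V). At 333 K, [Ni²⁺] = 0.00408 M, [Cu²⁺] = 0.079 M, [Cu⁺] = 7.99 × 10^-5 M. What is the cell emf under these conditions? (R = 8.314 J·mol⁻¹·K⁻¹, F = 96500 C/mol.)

0.697 V

The Cu²⁺/Cu⁺ couple has the higher reduction potential and acts as the cathode, so E°_cell = +0.16 − (-0.26) = 0.42 V.
Balancing electrons gives n = 2; the reaction quotient is Q = [Ni²⁺]·[Cu⁺]^2/[Cu²⁺]^2 = 4.17 × 10^-9.
E = E° − (RT/nF) ln Q = 0.42 − (8.314×333)/(2×96500) × (-19.295) = 0.420 + 0.277 = 0.697 V.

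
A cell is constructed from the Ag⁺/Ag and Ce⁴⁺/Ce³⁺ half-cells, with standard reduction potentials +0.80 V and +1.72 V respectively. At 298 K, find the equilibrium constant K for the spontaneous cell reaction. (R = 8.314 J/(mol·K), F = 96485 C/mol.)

E°_cell = +1.72 − (+0.80) = 0.92 V, with n = 1 electron transferred.
At equilibrium E = 0, so the Nernst equation gives ln K = nFE°/RT = (1)(96485)(0.92)/((8.314)(298)) = 35.83.
K = e^35.83 = 3.6 × 10^15.

3.6 × 10^15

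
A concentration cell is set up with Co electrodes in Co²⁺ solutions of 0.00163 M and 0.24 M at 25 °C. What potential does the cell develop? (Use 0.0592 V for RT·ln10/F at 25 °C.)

0.064 V

Both half-cells are Co²⁺/Co, so E°_cell = 0. The concentrated side is the cathode; the cell reaction moves Co²⁺ from high to low concentration with n = 2.
Q = [Co²⁺]_dilute/[Co²⁺]_conc = 0.00163/0.24 = 0.00679.
E = 0 − (0.0592/2) log Q = −(0.0592/2)(-2.168) = 0.0642 V.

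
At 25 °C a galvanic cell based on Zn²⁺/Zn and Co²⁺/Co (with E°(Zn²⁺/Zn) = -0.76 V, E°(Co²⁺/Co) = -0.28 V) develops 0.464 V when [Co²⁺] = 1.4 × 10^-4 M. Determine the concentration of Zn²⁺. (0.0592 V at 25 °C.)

4.9 × 10^-4 M

From the Nernst equation, log Q = n(E° − E)/0.0592 = 2(0.48 − 0.464)/0.0592 = 0.541, so Q = 3.47.
With Q = [Zn²⁺]/[Co²⁺] and the known concentrations, [Zn²⁺] in the numerator gives [Zn²⁺] = 4.9 × 10^-4 M.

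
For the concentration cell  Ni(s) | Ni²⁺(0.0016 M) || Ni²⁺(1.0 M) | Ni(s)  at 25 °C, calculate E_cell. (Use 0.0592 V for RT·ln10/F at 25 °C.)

Both half-cells are Ni²⁺/Ni, so E°_cell = 0. The concentrated side is the cathode; the cell reaction moves Ni²⁺ from high to low concentration with n = 2.
Q = [Ni²⁺]_dilute/[Ni²⁺]_conc = 0.0016/1.0 = 0.00160.
E = 0 − (0.0592/2) log Q = −(0.0592/2)(-2.796) = 0.0828 V.

0.083 V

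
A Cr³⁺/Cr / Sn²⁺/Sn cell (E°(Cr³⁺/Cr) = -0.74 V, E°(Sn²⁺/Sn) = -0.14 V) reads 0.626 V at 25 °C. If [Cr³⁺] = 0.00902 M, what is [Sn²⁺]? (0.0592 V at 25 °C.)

0.33 M

From the Nernst equation, log Q = n(E° − E)/0.0592 = 6(0.60 − 0.626)/0.0592 = -2.635, so Q = 0.00232.
With Q = [Cr³⁺]^2/[Sn²⁺]^3 and the known concentrations, [Sn²⁺]^3 in the denominator gives [Sn²⁺] = 0.33 M.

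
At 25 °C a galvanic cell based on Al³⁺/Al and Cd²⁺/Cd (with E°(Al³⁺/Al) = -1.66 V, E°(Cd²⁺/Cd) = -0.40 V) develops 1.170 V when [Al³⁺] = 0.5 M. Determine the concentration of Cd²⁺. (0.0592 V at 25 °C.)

5.7 × 10^-4 M

From the Nernst equation, log Q = n(E° − E)/0.0592 = 6(1.26 − 1.170)/0.0592 = 9.122, so Q = 1.32 × 10^9.
With Q = [Al³⁺]^2/[Cd²⁺]^3 and the known concentrations, [Cd²⁺]^3 in the denominator gives [Cd²⁺] = 5.7 × 10^-4 M.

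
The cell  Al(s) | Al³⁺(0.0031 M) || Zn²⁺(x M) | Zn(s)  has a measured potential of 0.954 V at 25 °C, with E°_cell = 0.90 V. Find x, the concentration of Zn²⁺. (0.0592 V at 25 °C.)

From the Nernst equation, log Q = n(E° − E)/0.0592 = 6(0.90 − 0.954)/0.0592 = -5.473, so Q = 3.37 × 10^-6.
With Q = [Al³⁺]^2/[Zn²⁺]^3 and the known concentrations, [Zn²⁺]^3 in the denominator gives [Zn²⁺] = 1.4 M.

1.4 M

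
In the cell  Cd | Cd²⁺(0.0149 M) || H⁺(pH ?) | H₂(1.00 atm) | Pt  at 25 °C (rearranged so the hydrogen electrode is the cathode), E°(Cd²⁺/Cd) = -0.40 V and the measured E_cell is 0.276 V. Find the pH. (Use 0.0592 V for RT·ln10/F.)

E°_cell = 0.40 V and n = 2.
log Q = n(E° − E)/0.0592 = 2×(0.40 − 0.276)/0.0592 = 4.189.
With Q = [Cd²⁺]·P(H₂) / [H⁺]^2, solving for [H⁺] gives log[H⁺] = -3.008, so pH = 3.01.

pH = 3.01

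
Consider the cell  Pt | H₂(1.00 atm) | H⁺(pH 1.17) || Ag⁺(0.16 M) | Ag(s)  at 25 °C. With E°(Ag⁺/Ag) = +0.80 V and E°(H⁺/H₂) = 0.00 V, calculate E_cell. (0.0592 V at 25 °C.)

0.82 V

The Ag⁺/Ag couple is the cathode, so E°_cell = 0.80 V; n = 2.
[H⁺] = 10^(−1.17) = 0.068 M, and Q = [H⁺]^2 / ([Ag⁺]^2·P(H₂)) = 0.179.
E = E° − (0.0592/2) log Q = 0.80 − (0.0592/2)(-0.748) = 0.822 V.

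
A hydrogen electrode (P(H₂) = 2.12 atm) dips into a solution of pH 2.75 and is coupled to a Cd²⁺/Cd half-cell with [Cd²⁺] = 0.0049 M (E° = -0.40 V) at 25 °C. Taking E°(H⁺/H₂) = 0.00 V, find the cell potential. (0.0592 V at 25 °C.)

The hydrogen couple is the cathode, so E°_cell = 0.40 V; n = 2.
[H⁺] = 10^(−2.75) = 0.0018 M, and Q = [Cd²⁺]·P(H₂) / [H⁺]^2 = 3280.
E = E° − (0.0592/2) log Q = 0.40 − (0.0592/2)(3.517) = 0.296 V.

0.30 V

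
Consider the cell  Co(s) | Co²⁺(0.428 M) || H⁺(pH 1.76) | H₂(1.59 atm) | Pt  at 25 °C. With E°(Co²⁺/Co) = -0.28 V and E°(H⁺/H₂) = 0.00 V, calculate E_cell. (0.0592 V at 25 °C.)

0.18 V

The hydrogen couple is the cathode, so E°_cell = 0.28 V; n = 2.
[H⁺] = 10^(−1.76) = 0.017 M, and Q = [Co²⁺]·P(H₂) / [H⁺]^2 = 2250.
E = E° − (0.0592/2) log Q = 0.28 − (0.0592/2)(3.353) = 0.181 V.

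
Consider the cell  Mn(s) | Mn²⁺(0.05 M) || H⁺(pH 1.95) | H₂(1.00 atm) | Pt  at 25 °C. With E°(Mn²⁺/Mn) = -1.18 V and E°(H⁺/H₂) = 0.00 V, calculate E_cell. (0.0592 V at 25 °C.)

The hydrogen couple is the cathode, so E°_cell = 1.18 V; n = 2.
[H⁺] = 10^(−1.95) = 0.011 M, and Q = [Mn²⁺]·P(H₂) / [H⁺]^2 = 397.
E = E° − (0.0592/2) log Q = 1.18 − (0.0592/2)(2.599) = 1.103 V.

1.10 V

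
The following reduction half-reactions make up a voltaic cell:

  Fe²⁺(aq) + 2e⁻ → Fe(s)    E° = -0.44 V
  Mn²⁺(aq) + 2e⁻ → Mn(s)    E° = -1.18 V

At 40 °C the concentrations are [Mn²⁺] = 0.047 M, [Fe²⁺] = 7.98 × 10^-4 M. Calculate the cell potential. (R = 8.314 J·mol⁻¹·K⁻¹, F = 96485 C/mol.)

0.685 V

The Fe²⁺/Fe couple has the higher reduction potential and acts as the cathode, so E°_cell = -0.44 − (-1.18) = 0.74 V.
Balancing electrons gives n = 2; the reaction quotient is Q = [Mn²⁺]/[Fe²⁺] = 58.9.
E = E° − (RT/nF) ln Q = 0.74 − (8.314×313)/(2×96485) × (4.076) = 0.740 − 0.055 = 0.685 V.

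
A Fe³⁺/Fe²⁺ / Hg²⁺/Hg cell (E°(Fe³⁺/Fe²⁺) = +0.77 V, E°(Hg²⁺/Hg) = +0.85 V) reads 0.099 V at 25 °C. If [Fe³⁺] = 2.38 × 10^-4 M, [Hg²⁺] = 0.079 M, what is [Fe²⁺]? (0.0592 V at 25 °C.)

From the Nernst equation, log Q = n(E° − E)/0.0592 = 2(0.08 − 0.099)/0.0592 = -0.642, so Q = 0.228.
With Q = [Fe³⁺]^2/([Fe²⁺]^2·[Hg²⁺]) and the known concentrations, [Fe²⁺]^2 in the denominator gives [Fe²⁺] = 0.0018 M.

0.0018 M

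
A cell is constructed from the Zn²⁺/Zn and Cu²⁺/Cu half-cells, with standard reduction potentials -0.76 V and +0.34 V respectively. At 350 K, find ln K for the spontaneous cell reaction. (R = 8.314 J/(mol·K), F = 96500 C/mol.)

ln K = 73.0

E°_cell = +0.34 − (-0.76) = 1.10 V, with n = 2 electrons transferred.
At equilibrium E = 0, so the Nernst equation gives ln K = nFE°/RT = (2)(96500)(1.10)/((8.314)(350)) = 72.96.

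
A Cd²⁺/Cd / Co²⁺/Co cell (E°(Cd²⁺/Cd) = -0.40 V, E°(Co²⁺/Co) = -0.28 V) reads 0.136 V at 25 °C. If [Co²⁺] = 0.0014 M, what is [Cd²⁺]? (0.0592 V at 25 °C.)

4 × 10^-4 M

From the Nernst equation, log Q = n(E° − E)/0.0592 = 2(0.12 − 0.136)/0.0592 = -0.541, so Q = 0.288.
With Q = [Cd²⁺]/[Co²⁺] and the known concentrations, [Cd²⁺] in the numerator gives [Cd²⁺] = 4 × 10^-4 M.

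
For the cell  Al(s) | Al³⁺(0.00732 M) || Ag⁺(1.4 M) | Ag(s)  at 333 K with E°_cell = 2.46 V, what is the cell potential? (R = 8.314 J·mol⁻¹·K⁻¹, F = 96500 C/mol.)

2.52 V

Balancing electrons gives n = 3; the reaction quotient is Q = [Al³⁺]/[Ag⁺]^3 = 0.00267.
E = E° − (RT/nF) ln Q = 2.46 − (8.314×333)/(3×96500) × (-5.927) = 2.460 + 0.057 = 2.517 V.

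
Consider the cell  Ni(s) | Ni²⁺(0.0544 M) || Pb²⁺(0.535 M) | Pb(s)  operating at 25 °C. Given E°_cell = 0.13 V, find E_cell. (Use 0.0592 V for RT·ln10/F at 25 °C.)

Balancing electrons gives n = 2; the reaction quotient is Q = [Ni²⁺]/[Pb²⁺] = 0.102.
At 25 °C, E = E° − (0.0592/n) log Q = 0.13 − (0.0592/2)(-0.993) = 0.130 + 0.029 = 0.159 V.

0.159 V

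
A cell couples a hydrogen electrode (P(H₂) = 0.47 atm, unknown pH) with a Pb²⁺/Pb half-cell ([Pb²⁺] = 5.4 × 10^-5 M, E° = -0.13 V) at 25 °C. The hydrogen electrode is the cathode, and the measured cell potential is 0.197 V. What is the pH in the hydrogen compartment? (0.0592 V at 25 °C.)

pH = 1.17

E°_cell = 0.13 V and n = 2.
log Q = n(E° − E)/0.0592 = 2×(0.13 − 0.197)/0.0592 = -2.264.
With Q = [Pb²⁺]·P(H₂) / [H⁺]^2, solving for [H⁺] gives log[H⁺] = -1.166, so pH = 1.17.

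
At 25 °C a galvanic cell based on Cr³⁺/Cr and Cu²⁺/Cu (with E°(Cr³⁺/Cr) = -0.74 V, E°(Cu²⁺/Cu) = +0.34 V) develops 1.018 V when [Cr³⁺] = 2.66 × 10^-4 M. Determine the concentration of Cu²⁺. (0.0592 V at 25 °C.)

From the Nernst equation, log Q = n(E° − E)/0.0592 = 6(1.08 − 1.018)/0.0592 = 6.284, so Q = 1.92 × 10^6.
With Q = [Cr³⁺]^2/[Cu²⁺]^3 and the known concentrations, [Cu²⁺]^3 in the denominator gives [Cu²⁺] = 3.3 × 10^-5 M.

3.3 × 10^-5 M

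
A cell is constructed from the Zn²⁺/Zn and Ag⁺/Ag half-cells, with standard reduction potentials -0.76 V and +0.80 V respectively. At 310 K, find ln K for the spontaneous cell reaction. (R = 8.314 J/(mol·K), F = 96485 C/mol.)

E°_cell = +0.80 − (-0.76) = 1.56 V, with n = 2 electrons transferred.
At equilibrium E = 0, so the Nernst equation gives ln K = nFE°/RT = (2)(96485)(1.56)/((8.314)(310)) = 116.80.

ln K = 116.8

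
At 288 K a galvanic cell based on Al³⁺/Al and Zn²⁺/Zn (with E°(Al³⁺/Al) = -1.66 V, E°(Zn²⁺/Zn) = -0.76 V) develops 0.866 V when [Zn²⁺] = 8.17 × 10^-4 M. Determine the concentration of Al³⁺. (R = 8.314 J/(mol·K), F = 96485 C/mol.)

0.0014 M

From the Nernst equation, ln Q = nF(E° − E)/RT = 6×96485×(0.90 − 0.866)/(8.314×288) = 8.220, so Q = 3720.
With Q = [Al³⁺]^2/[Zn²⁺]^3 and the known concentrations, [Al³⁺]^2 in the numerator gives [Al³⁺] = 0.0014 M.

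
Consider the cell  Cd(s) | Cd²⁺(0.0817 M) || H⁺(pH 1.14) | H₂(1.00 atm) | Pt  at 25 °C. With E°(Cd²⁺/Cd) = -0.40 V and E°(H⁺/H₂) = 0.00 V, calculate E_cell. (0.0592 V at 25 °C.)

The hydrogen couple is the cathode, so E°_cell = 0.40 V; n = 2.
[H⁺] = 10^(−1.14) = 0.072 M, and Q = [Cd²⁺]·P(H₂) / [H⁺]^2 = 15.6.
E = E° − (0.0592/2) log Q = 0.40 − (0.0592/2)(1.192) = 0.365 V.

0.36 V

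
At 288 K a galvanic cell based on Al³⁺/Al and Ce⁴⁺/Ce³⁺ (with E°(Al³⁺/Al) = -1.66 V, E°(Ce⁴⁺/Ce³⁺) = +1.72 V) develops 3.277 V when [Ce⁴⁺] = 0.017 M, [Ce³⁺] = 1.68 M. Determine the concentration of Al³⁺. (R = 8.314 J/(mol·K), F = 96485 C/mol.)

From the Nernst equation, ln Q = nF(E° − E)/RT = 3×96485×(3.38 − 3.277)/(8.314×288) = 12.451, so Q = 2.56 × 10^5.
With Q = [Al³⁺]·[Ce³⁺]^3/[Ce⁴⁺]^3 and the known concentrations, [Al³⁺] in the numerator gives [Al³⁺] = 0.26 M.

0.26 M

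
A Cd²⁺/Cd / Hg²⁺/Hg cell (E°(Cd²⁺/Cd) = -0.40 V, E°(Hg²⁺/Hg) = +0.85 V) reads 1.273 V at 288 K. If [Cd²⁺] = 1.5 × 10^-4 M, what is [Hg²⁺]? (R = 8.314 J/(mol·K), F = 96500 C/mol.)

9.6 × 10^-4 M

From the Nernst equation, ln Q = nF(E° − E)/RT = 2×96500×(1.25 − 1.273)/(8.314×288) = -1.854, so Q = 0.157.
With Q = [Cd²⁺]/[Hg²⁺] and the known concentrations, [Hg²⁺] in the denominator gives [Hg²⁺] = 9.6 × 10^-4 M.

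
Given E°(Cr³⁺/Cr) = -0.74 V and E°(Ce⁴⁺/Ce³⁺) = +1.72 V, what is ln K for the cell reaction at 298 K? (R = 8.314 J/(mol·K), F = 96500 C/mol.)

ln K = 287.4

E°_cell = +1.72 − (-0.74) = 2.46 V, with n = 3 electrons transferred.
At equilibrium E = 0, so the Nernst equation gives ln K = nFE°/RT = (3)(96500)(2.46)/((8.314)(298)) = 287.45.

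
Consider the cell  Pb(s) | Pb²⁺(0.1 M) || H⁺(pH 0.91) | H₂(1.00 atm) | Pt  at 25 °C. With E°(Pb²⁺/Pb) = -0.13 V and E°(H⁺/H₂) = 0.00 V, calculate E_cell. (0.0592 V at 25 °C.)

0.11 V

The hydrogen couple is the cathode, so E°_cell = 0.13 V; n = 2.
[H⁺] = 10^(−0.91) = 0.12 M, and Q = [Pb²⁺]·P(H₂) / [H⁺]^2 = 6.61.
E = E° − (0.0592/2) log Q = 0.13 − (0.0592/2)(0.820) = 0.106 V.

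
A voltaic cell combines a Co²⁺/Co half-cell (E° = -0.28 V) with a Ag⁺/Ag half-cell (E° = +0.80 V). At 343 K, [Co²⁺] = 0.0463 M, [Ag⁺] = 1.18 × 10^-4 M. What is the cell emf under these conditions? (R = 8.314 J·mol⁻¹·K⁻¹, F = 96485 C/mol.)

The Ag⁺/Ag couple has the higher reduction potential and acts as the cathode, so E°_cell = +0.80 − (-0.28) = 1.08 V.
Balancing electrons gives n = 2; the reaction quotient is Q = [Co²⁺]/[Ag⁺]^2 = 3.33 × 10^6.
E = E° − (RT/nF) ln Q = 1.08 − (8.314×343)/(2×96485) × (15.017) = 1.080 − 0.222 = 0.858 V.

0.858 V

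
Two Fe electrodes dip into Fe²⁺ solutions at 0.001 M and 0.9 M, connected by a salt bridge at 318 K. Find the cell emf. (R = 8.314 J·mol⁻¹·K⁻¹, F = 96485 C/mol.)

0.093 V

Both half-cells are Fe²⁺/Fe, so E°_cell = 0. The concentrated side is the cathode; the cell reaction moves Fe²⁺ from high to low concentration with n = 2.
Q = [Fe²⁺]_dilute/[Fe²⁺]_conc = 0.001/0.9 = 0.00111.
E = 0 − (RT/nF) ln Q = −((8.314×318)/(2×96485))(-6.802) = 0.0932 V.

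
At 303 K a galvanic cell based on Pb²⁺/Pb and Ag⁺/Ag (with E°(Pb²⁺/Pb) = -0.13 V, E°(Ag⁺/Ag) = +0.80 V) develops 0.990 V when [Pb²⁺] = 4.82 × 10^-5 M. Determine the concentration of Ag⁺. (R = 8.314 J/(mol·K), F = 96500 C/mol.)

0.069 M

From the Nernst equation, ln Q = nF(E° − E)/RT = 2×96500×(0.93 − 0.990)/(8.314×303) = -4.597, so Q = 0.0101.
With Q = [Pb²⁺]/[Ag⁺]^2 and the known concentrations, [Ag⁺]^2 in the denominator gives [Ag⁺] = 0.069 M.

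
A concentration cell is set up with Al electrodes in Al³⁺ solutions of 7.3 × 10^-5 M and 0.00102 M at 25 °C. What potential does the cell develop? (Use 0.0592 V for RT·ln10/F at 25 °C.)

0.023 V

Both half-cells are Al³⁺/Al, so E°_cell = 0. The concentrated side is the cathode; the cell reaction moves Al³⁺ from high to low concentration with n = 3.
Q = [Al³⁺]_dilute/[Al³⁺]_conc = 7.3 × 10^-5/0.00102 = 0.0716.
E = 0 − (0.0592/3) log Q = −(0.0592/3)(-1.145) = 0.0226 V.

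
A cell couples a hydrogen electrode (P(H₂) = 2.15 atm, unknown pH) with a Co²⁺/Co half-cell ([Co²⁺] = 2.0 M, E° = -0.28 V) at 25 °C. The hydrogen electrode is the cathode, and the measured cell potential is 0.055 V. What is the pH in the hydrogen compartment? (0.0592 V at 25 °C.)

E°_cell = 0.28 V and n = 2.
log Q = n(E° − E)/0.0592 = 2×(0.28 − 0.055)/0.0592 = 7.601.
With Q = [Co²⁺]·P(H₂) / [H⁺]^2, solving for [H⁺] gives log[H⁺] = -3.484, so pH = 3.48.

pH = 3.48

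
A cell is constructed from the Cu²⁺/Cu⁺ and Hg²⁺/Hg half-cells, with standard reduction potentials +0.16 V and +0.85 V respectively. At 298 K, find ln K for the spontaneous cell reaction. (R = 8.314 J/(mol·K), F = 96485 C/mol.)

E°_cell = +0.85 − (+0.16) = 0.69 V, with n = 2 electrons transferred.
At equilibrium E = 0, so the Nernst equation gives ln K = nFE°/RT = (2)(96485)(0.69)/((8.314)(298)) = 53.74.

ln K = 53.7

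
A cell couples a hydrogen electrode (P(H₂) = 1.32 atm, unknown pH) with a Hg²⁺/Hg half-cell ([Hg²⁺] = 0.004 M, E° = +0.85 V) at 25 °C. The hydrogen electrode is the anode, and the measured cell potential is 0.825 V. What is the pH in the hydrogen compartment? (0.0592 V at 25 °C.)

pH = 0.72

E°_cell = 0.85 V and n = 2.
log Q = n(E° − E)/0.0592 = 2×(0.85 − 0.825)/0.0592 = 0.845.
With Q = [H⁺]^2 / ([Hg²⁺]·P(H₂)), solving for [H⁺] gives log[H⁺] = -0.716, so pH = 0.72.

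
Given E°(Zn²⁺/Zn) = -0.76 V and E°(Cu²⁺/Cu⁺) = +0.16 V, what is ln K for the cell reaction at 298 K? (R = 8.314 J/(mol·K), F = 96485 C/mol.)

ln K = 71.7

E°_cell = +0.16 − (-0.76) = 0.92 V, with n = 2 electrons transferred.
At equilibrium E = 0, so the Nernst equation gives ln K = nFE°/RT = (2)(96485)(0.92)/((8.314)(298)) = 71.66.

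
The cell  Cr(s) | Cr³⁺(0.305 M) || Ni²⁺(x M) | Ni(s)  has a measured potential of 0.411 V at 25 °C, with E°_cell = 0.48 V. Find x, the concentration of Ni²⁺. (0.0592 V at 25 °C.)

0.0021 M

From the Nernst equation, log Q = n(E° − E)/0.0592 = 6(0.48 − 0.411)/0.0592 = 6.993, so Q = 9.85 × 10^6.
With Q = [Cr³⁺]^2/[Ni²⁺]^3 and the known concentrations, [Ni²⁺]^3 in the denominator gives [Ni²⁺] = 0.0021 M.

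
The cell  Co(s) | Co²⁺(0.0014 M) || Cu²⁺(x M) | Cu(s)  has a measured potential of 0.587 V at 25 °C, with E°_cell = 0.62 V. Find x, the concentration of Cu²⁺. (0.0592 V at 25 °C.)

From the Nernst equation, log Q = n(E° − E)/0.0592 = 2(0.62 − 0.587)/0.0592 = 1.115, so Q = 13.0.
With Q = [Co²⁺]/[Cu²⁺] and the known concentrations, [Cu²⁺] in the denominator gives [Cu²⁺] = 1.1 × 10^-4 M.

1.1 × 10^-4 M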